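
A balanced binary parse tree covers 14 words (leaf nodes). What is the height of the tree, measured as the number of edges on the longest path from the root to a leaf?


In a balanced binary tree with n leaves the deepest leaf is ceil(log2(n)) edges below the root.
log2(14) = 3.8074
ceil(3.8074) = 4
height (edges) = 4

4


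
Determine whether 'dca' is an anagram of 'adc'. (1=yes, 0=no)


Sort characters of 'dca': 'acd'
Sort characters of 'adc': 'acd'
Sorted forms match -> they ARE anagrams
Result: 1

1


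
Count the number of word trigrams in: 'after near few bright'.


Word trigrams from [4] words:
  Trigram 1: (after near few)
  Trigram 2: (near few bright)
Total word trigrams: 4 - 2 = 2

2


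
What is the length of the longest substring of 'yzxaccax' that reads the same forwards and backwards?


Scanning 'yzxaccax' for palindromic substrings.
Substring at positions 2-7: 'xaccax'.
Check: reverse('xaccax') = 'xaccax' -> palindrome confirmed.
Neighbouring characters ('z' / '-') break symmetry, so it cannot extend further.
No longer palindromic substring exists; longest length = 6

6


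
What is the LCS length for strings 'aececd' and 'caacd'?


DP table for LCS of 'aececd' and 'caacd':
       c  a  a  c  d
    0  0  0  0  0  0
  a 0  0  1  1  1  1
  e 0  0  1  1  1  1
  c 0  1  1  1  2  2
  e 0  1  1  1  2  2
  c 0  1  1  1  2  2
  d 0  1  1  1  2  3
LCS: 'acd'
LCS length = 3

3


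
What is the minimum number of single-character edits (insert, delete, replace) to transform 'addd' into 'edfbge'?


Building DP table for s1='addd' (len 4) and s2='edfbge' (len 6):
       e  d  f  b  g  e
    0  1  2  3  4  5  6
  a 1  1  2  3  4  5  6
  d 2  2  1  2  3  4  5
  d 3  3  2  2  3  4  5
  d 4  4  3  3  3  4  5
Edit distance = dp[4][6] = 5

5


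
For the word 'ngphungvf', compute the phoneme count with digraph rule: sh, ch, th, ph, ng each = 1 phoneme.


Parsing 'ngphungvf' greedily, digraphs first:
  'ng' -> digraph (1 consonant phoneme) (phonemes so far: 1)
  'ph' -> digraph (1 consonant phoneme) (phonemes so far: 2)
  'u' -> vowel phoneme (phonemes so far: 3)
  'ng' -> digraph (1 consonant phoneme) (phonemes so far: 4)
  'v' -> consonant phoneme (phonemes so far: 5)
  'f' -> consonant phoneme (phonemes so far: 6)
Total phonemes: 6

6


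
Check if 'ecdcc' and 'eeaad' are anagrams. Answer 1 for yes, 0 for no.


Sort characters of 'ecdcc': 'cccde'
Sort characters of 'eeaad': 'aadee'
Sorted forms differ -> they are NOT anagrams
Result: 0

0


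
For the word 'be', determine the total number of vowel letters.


Scanning each character of 'be':
  Position 1: 'b' -> consonant (running count: 0)
  Position 2: 'e' -> vowel (running count: 1)
Total vowels: 1

1


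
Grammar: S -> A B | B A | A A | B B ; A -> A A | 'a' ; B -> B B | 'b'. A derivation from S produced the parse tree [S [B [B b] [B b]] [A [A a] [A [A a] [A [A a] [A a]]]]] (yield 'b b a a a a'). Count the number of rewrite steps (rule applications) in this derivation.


Every bracketed nonterminal node [X ...] in the tree is produced by exactly one rule application.
Reading the tree off as a leftmost derivation:
  Step 1: S  =>  B A   (applied S -> B A)
  Step 2: B A  =>  B B A   (applied B -> B B)
  Step 3: B B A  =>  b B A   (applied B -> b)
  Step 4: b B A  =>  b b A   (applied B -> b)
  Step 5: b b A  =>  b b A A   (applied A -> A A)
  Step 6: b b A A  =>  b b a A   (applied A -> a)
  Step 7: b b a A  =>  b b a A A   (applied A -> A A)
  Step 8: b b a A A  =>  b b a a A   (applied A -> a)
  Step 9: b b a a A  =>  b b a a A A   (applied A -> A A)
  Step 10: b b a a A A  =>  b b a a a A   (applied A -> a)
  Step 11: b b a a a A  =>  b b a a a a   (applied A -> a)
Final yield: b b a a a a
Total rewrite steps: 11

11


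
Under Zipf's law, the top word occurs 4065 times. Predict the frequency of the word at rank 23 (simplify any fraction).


Zipf's law: freq(rank) = f1 / rank
f1 = 4065, rank = 23
freq = 4065 / 23
GCD(4065, 23) = 1
Simplified: 4065/23

4065/23


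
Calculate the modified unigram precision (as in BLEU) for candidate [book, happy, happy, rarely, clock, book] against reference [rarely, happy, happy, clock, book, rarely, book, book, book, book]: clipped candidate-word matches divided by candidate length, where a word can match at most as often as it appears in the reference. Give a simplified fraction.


Reference word counts: {'book': 5, 'clock': 1, 'happy': 2, 'rarely': 2}
Checking each candidate word (with clipping):
  'book' -> in reference (ref count 5, used 1/5) -> match (matches: 1)
  'happy' -> in reference (ref count 2, used 1/2) -> match (matches: 2)
  'happy' -> in reference (ref count 2, used 2/2) -> match (matches: 3)
  'rarely' -> in reference (ref count 2, used 1/2) -> match (matches: 4)
  'clock' -> in reference (ref count 1, used 1/1) -> match (matches: 5)
  'book' -> in reference (ref count 5, used 2/5) -> match (matches: 6)
Clipped matches: 6, Candidate length: 6
Precision = 6/6 = 1

1


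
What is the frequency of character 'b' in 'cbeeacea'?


Scanning 'cbeeacea' for 'b':
  Position 1: 'b' -> MATCH (count: 1)
Total occurrences of 'b': 1

1


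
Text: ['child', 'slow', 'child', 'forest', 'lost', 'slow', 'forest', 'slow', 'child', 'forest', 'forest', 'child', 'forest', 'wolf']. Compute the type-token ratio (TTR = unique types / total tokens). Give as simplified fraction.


Tokens: 14
Unique types: ('child', 'forest', 'lost', 'slow', 'wolf') = 5
TTR = 5/14
Already in lowest terms.

5/14


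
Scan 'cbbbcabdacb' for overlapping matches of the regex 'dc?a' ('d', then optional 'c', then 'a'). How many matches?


Pattern: dc?a means 'd', then optional 'c', then 'a'.
Scanning 'cbbbcabdacb' position-by-position:
  Pos 0: window 'cbb' -> no
  Pos 1: window 'bbb' -> no
  Pos 2: window 'bbc' -> no
  Pos 3: window 'bca' -> no
  Pos 4: window 'cab' -> no
  Pos 5: window 'abd' -> no
  Pos 6: window 'bda' -> no
  Pos 7: window 'dac' -> MATCH
  Pos 8: window 'acb' -> no
  Pos 9: window 'cb' -> no
  Pos 10: window 'b' -> no
Total matches: 1

1


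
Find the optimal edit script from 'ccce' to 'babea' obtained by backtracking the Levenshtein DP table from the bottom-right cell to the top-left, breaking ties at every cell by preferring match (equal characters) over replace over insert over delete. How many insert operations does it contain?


Edit distance = 4. Backtracking from cell (4, 5) with preference match > replace > insert > delete,
then listing the resulting alignment 'ccce' -> 'babea' left to right:
  Step 1: replace c->b
  Step 2: replace c->a
  Step 3: replace c->b
  Step 4: keep 'e'
  Step 5: insert 'a' [insertion #1]
Total insertions: 1

1


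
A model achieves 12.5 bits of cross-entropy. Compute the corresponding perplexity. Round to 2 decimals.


Perplexity formula: PP = 2^H
H = 12.5
PP = 2^12.5
Decompose: 2^12.5 = 2^12 * 2^0.5 = 2^12 * sqrt(2)
2^12 = 4096, sqrt(2) ~ 1.4142136
PP ~ 4096 * 1.4142136 = 5792.6189056
Rounded to 2 decimals: 5792.62

5792.62


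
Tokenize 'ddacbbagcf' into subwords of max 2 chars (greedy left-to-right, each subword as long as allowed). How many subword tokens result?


'ddacbbagcf' has 10 characters.
Chunking with max size 2:
  Chunk 1: 'dd' (positions 0-1)
  Chunk 2: 'ac' (positions 2-3)
  Chunk 3: 'bb' (positions 4-5)
  Chunk 4: 'ag' (positions 6-7)
  Chunk 5: 'cf' (positions 8-9)
Total chunks: ceil(10 / 2) = 5

5


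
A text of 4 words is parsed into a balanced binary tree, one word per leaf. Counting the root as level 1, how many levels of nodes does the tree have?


In a balanced binary tree with n leaves the deepest leaf is ceil(log2(n)) edges below the root,
so counting node levels inclusive of root and leaves gives ceil(log2(n)) + 1 levels.
log2(4) = 2.0000
ceil(2.0000) = 2
levels = 2 + 1 = 3

3


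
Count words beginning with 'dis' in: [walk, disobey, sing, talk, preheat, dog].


Checking each word for prefix 'dis':
  'walk' -> no (count: 0)
  'disobey' -> YES, starts with 'dis' (count: 1)
  'sing' -> no (count: 1)
  'talk' -> no (count: 1)
  'preheat' -> no (count: 1)
  'dog' -> no (count: 1)
Total with prefix 'dis': 1

1


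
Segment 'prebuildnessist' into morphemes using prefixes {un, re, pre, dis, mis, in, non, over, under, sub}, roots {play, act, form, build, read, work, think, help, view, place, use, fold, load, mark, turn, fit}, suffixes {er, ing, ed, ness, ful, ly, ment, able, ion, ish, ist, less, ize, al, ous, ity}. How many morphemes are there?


Segmenting 'prebuildnessist' against the inventory:
  'pre' -> prefix (morpheme 1)
  'build' -> root (morpheme 2)
  'ness' -> suffix (morpheme 3)
  'ist' -> suffix (morpheme 4)
Total morphemes: 4

4


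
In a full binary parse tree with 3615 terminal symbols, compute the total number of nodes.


Leaf nodes (terminals): 3615
Internal nodes = n - 1 = 3615 - 1 = 3614
Total = leaves + internal = 3615 + 3614 = 7229

7229


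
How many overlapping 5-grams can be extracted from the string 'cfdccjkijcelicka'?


String 'cfdccjkijcelicka' has length L = 16.
Number of overlapping n-grams = L - n + 1
Substituting: 16 - 5 + 1 = 12

12


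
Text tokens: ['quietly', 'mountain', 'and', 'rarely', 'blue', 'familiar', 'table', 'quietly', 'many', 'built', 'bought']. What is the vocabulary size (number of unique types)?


Listing all tokens and tracking unique types:
  Token 1: 'quietly' -> NEW (unique so far: 1)
  Token 2: 'mountain' -> NEW (unique so far: 2)
  Token 3: 'and' -> NEW (unique so far: 3)
  Token 4: 'rarely' -> NEW (unique so far: 4)
  Token 5: 'blue' -> NEW (unique so far: 5)
  Token 6: 'familiar' -> NEW (unique so far: 6)
  Token 7: 'table' -> NEW (unique so far: 7)
  Token 8: 'quietly' -> duplicate (unique so far: 7)
  Token 9: 'many' -> NEW (unique so far: 8)
  Token 10: 'built' -> NEW (unique so far: 9)
  Token 11: 'bought' -> NEW (unique so far: 10)
Unique types: ('and', 'blue', 'bought', 'built', 'familiar', 'many', 'mountain', 'quietly', 'rarely', 'table')
Vocabulary size: 10

10


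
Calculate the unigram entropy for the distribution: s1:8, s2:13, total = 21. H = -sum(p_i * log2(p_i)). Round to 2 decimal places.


Computing entropy H = -sum(p_i * log2(p_i)):
  s1: p = 8/21 = 0.3810, -p*log2(p) = 0.5304
  s2: p = 13/21 = 0.6190, -p*log2(p) = 0.4283
H = sum of terms = 0.9587
Rounded to 2 decimals: 0.96

0.96


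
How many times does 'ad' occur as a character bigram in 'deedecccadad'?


Scanning 'deedecccadad' for bigram 'ad':
  Position 0: 'de' -> no
  Position 1: 'ee' -> no
  Position 2: 'ed' -> no
  Position 3: 'de' -> no
  Position 4: 'ec' -> no
  Position 5: 'cc' -> no
  Position 6: 'cc' -> no
  Position 7: 'ca' -> no
  Position 8: 'ad' -> MATCH
  Position 9: 'da' -> no
  Position 10: 'ad' -> MATCH
Total matches: 2

2


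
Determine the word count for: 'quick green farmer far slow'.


Counting words by splitting on spaces:
  Word 1: 'quick'
  Word 2: 'green'
  Word 3: 'farmer'
  Word 4: 'far'
  Word 5: 'slow'
Total words: 5

5


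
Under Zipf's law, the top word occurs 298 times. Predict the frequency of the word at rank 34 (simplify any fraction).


Zipf's law: freq(rank) = f1 / rank
f1 = 298, rank = 34
freq = 298 / 34
GCD(298, 34) = 2
Simplified: 149/17

149/17


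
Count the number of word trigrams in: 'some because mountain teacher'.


Word trigrams from [4] words:
  Trigram 1: (some because mountain)
  Trigram 2: (because mountain teacher)
Total word trigrams: 4 - 2 = 2

2


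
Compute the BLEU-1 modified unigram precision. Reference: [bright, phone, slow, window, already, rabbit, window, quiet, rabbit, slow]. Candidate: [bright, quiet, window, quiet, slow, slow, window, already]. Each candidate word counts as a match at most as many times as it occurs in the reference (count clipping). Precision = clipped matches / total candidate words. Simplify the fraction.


Reference word counts: {'already': 1, 'bright': 1, 'phone': 1, 'quiet': 1, 'rabbit': 2, 'slow': 2, 'window': 2}
Checking each candidate word (with clipping):
  'bright' -> in reference (ref count 1, used 1/1) -> match (matches: 1)
  'quiet' -> in reference (ref count 1, used 1/1) -> match (matches: 2)
  'window' -> in reference (ref count 2, used 1/2) -> match (matches: 3)
  'quiet' -> ref count 1 already used up (1/1) -> clipped, no match (matches: 3)
  'slow' -> in reference (ref count 2, used 1/2) -> match (matches: 4)
  'slow' -> in reference (ref count 2, used 2/2) -> match (matches: 5)
  'window' -> in reference (ref count 2, used 2/2) -> match (matches: 6)
  'already' -> in reference (ref count 1, used 1/1) -> match (matches: 7)
Clipped matches: 7, Candidate length: 8
Precision = 7/8

7/8


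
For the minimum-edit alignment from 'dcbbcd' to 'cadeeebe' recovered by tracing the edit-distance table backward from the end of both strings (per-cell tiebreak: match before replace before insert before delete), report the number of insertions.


Edit distance = 7. Backtracking from cell (6, 8) with preference match > replace > insert > delete,
then listing the resulting alignment 'dcbbcd' -> 'cadeeebe' left to right:
  Step 1: insert 'c' [insertion #1]
  Step 2: insert 'a' [insertion #2]
  Step 3: keep 'd'
  Step 4: replace c->e
  Step 5: replace b->e
  Step 6: replace b->e
  Step 7: replace c->b
  Step 8: replace d->e
Total insertions: 2

2


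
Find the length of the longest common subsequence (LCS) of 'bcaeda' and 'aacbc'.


DP table for LCS of 'bcaeda' and 'aacbc':
       a  a  c  b  c
    0  0  0  0  0  0
  b 0  0  0  0  1  1
  c 0  0  0  1  1  2
  a 0  1  1  1  1  2
  e 0  1  1  1  1  2
  d 0  1  1  1  1  2
  a 0  1  2  2  2  2
LCS: 'bc'
LCS length = 2

2


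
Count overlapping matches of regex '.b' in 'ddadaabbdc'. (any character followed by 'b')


Pattern: .b means any character followed by 'b'.
Scanning 'ddadaabbdc' position-by-position:
  Pos 0: window 'dd' -> no
  Pos 1: window 'da' -> no
  Pos 2: window 'ad' -> no
  Pos 3: window 'da' -> no
  Pos 4: window 'aa' -> no
  Pos 5: window 'ab' -> MATCH
  Pos 6: window 'bb' -> MATCH
  Pos 7: window 'bd' -> no
  Pos 8: window 'dc' -> no
  Pos 9: window 'c' -> no
Total matches: 2

2


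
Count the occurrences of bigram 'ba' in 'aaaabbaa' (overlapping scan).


Scanning 'aaaabbaa' for bigram 'ba':
  Position 0: 'aa' -> no
  Position 1: 'aa' -> no
  Position 2: 'aa' -> no
  Position 3: 'ab' -> no
  Position 4: 'bb' -> no
  Position 5: 'ba' -> MATCH
  Position 6: 'aa' -> no
Total matches: 1

1


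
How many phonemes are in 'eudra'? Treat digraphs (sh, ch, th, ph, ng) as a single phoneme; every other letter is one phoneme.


Parsing 'eudra' greedily, digraphs first:
  'e' -> vowel phoneme (phonemes so far: 1)
  'u' -> vowel phoneme (phonemes so far: 2)
  'd' -> consonant phoneme (phonemes so far: 3)
  'r' -> consonant phoneme (phonemes so far: 4)
  'a' -> vowel phoneme (phonemes so far: 5)
Total phonemes: 5

5


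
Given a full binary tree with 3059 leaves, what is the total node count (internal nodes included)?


Leaf nodes (terminals): 3059
Internal nodes = n - 1 = 3059 - 1 = 3058
Total = leaves + internal = 3059 + 3058 = 6117

6117


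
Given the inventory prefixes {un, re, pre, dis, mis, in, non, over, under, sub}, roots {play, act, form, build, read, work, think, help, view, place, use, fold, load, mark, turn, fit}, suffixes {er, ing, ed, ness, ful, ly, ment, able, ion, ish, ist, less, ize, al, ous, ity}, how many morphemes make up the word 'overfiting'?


Segmenting 'overfiting' against the inventory:
  'over' -> prefix (morpheme 1)
  'fit' -> root (morpheme 2)
  'ing' -> suffix (morpheme 3)
Total morphemes: 3

3


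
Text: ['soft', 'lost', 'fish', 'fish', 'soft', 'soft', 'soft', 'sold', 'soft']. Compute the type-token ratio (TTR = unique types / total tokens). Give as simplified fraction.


Tokens: 9
Unique types: ('fish', 'lost', 'soft', 'sold') = 4
TTR = 4/9
Already in lowest terms.

4/9


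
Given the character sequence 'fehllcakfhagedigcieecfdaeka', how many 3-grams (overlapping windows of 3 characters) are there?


String 'fehllcakfhagedigcieecfdaeka' has length L = 27.
Number of overlapping n-grams = L - n + 1
Substituting: 27 - 3 + 1 = 25

25


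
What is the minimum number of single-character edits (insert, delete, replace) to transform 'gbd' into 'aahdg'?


Building DP table for s1='gbd' (len 3) and s2='aahdg' (len 5):
       a  a  h  d  g
    0  1  2  3  4  5
  g 1  1  2  3  4  4
  b 2  2  2  3  4  5
  d 3  3  3  3  3  4
Edit distance = dp[3][5] = 4

4


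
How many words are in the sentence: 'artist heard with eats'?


Counting words by splitting on spaces:
  Word 1: 'artist'
  Word 2: 'heard'
  Word 3: 'with'
  Word 4: 'eats'
Total words: 4

4


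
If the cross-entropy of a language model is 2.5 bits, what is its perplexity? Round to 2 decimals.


Perplexity formula: PP = 2^H
H = 2.5
PP = 2^2.5
Decompose: 2^2.5 = 2^2 * 2^0.5 = 2^2 * sqrt(2)
2^2 = 4, sqrt(2) ~ 1.4142136
PP ~ 4 * 1.4142136 = 5.6568544
Rounded to 2 decimals: 5.66

5.66


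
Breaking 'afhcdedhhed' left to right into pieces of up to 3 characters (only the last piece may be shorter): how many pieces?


'afhcdedhhed' has 11 characters.
Chunking with max size 3:
  Chunk 1: 'afh' (positions 0-2)
  Chunk 2: 'cde' (positions 3-5)
  Chunk 3: 'dhh' (positions 6-8)
  Chunk 4: 'ed' (positions 9-10)
Total chunks: ceil(11 / 3) = 4

4


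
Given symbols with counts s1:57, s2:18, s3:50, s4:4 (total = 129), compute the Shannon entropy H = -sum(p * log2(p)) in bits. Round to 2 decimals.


Computing entropy H = -sum(p_i * log2(p_i)):
  s1: p = 57/129 = 0.4419, -p*log2(p) = 0.5207
  s2: p = 18/129 = 0.1395, -p*log2(p) = 0.3965
  s3: p = 50/129 = 0.3876, -p*log2(p) = 0.5300
  s4: p = 4/129 = 0.0310, -p*log2(p) = 0.1554
H = sum of terms = 1.6026
Rounded to 2 decimals: 1.60

1.60


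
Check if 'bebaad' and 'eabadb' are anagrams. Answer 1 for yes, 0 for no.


Sort characters of 'bebaad': 'aabbde'
Sort characters of 'eabadb': 'aabbde'
Sorted forms match -> they ARE anagrams
Result: 1

1


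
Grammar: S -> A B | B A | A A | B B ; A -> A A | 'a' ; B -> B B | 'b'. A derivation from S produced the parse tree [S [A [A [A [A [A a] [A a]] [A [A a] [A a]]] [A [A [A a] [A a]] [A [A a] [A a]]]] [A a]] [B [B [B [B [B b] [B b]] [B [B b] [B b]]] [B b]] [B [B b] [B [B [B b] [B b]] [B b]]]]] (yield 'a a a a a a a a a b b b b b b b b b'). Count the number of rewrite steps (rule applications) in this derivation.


Every bracketed nonterminal node [X ...] in the tree is produced by exactly one rule application.
Reading the tree off as a leftmost derivation:
  Step 1: S  =>  A B   (applied S -> A B)
  Step 2: A B  =>  A A B   (applied A -> A A)
  Step 3: A A B  =>  A A A B   (applied A -> A A)
  Step 4: A A A B  =>  A A A A B   (applied A -> A A)
  Step 5: A A A A B  =>  A A A A A B   (applied A -> A A)
  Step 6: A A A A A B  =>  a A A A A B   (applied A -> a)
  Step 7: a A A A A B  =>  a a A A A B   (applied A -> a)
  Step 8: a a A A A B  =>  a a A A A A B   (applied A -> A A)
  Step 9: a a A A A A B  =>  a a a A A A B   (applied A -> a)
  Step 10: a a a A A A B  =>  a a a a A A B   (applied A -> a)
  Step 11: a a a a A A B  =>  a a a a A A A B   (applied A -> A A)
  Step 12: a a a a A A A B  =>  a a a a A A A A B   (applied A -> A A)
  Step 13: a a a a A A A A B  =>  a a a a a A A A B   (applied A -> a)
  Step 14: a a a a a A A A B  =>  a a a a a a A A B   (applied A -> a)
  Step 15: a a a a a a A A B  =>  a a a a a a A A A B   (applied A -> A A)
  Step 16: a a a a a a A A A B  =>  a a a a a a a A A B   (applied A -> a)
  Step 17: a a a a a a a A A B  =>  a a a a a a a a A B   (applied A -> a)
  Step 18: a a a a a a a a A B  =>  a a a a a a a a a B   (applied A -> a)
  Step 19: a a a a a a a a a B  =>  a a a a a a a a a B B   (applied B -> B B)
  Step 20: a a a a a a a a a B B  =>  a a a a a a a a a B B B   (applied B -> B B)
  Step 21: a a a a a a a a a B B B  =>  a a a a a a a a a B B B B   (applied B -> B B)
  Step 22: a a a a a a a a a B B B B  =>  a a a a a a a a a B B B B B   (applied B -> B B)
  Step 23: a a a a a a a a a B B B B B  =>  a a a a a a a a a b B B B B   (applied B -> b)
  Step 24: a a a a a a a a a b B B B B  =>  a a a a a a a a a b b B B B   (applied B -> b)
  Step 25: a a a a a a a a a b b B B B  =>  a a a a a a a a a b b B B B B   (applied B -> B B)
  Step 26: a a a a a a a a a b b B B B B  =>  a a a a a a a a a b b b B B B   (applied B -> b)
  Step 27: a a a a a a a a a b b b B B B  =>  a a a a a a a a a b b b b B B   (applied B -> b)
  Step 28: a a a a a a a a a b b b b B B  =>  a a a a a a a a a b b b b b B   (applied B -> b)
  Step 29: a a a a a a a a a b b b b b B  =>  a a a a a a a a a b b b b b B B   (applied B -> B B)
  Step 30: a a a a a a a a a b b b b b B B  =>  a a a a a a a a a b b b b b b B   (applied B -> b)
  Step 31: a a a a a a a a a b b b b b b B  =>  a a a a a a a a a b b b b b b B B   (applied B -> B B)
  Step 32: a a a a a a a a a b b b b b b B B  =>  a a a a a a a a a b b b b b b B B B   (applied B -> B B)
  Step 33: a a a a a a a a a b b b b b b B B B  =>  a a a a a a a a a b b b b b b b B B   (applied B -> b)
  Step 34: a a a a a a a a a b b b b b b b B B  =>  a a a a a a a a a b b b b b b b b B   (applied B -> b)
  Step 35: a a a a a a a a a b b b b b b b b B  =>  a a a a a a a a a b b b b b b b b b   (applied B -> b)
Final yield: a a a a a a a a a b b b b b b b b b
Total rewrite steps: 35

35


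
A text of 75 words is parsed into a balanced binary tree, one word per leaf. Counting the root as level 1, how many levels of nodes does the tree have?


In a balanced binary tree with n leaves the deepest leaf is ceil(log2(n)) edges below the root,
so counting node levels inclusive of root and leaves gives ceil(log2(n)) + 1 levels.
log2(75) = 6.2288
ceil(6.2288) = 7
levels = 7 + 1 = 8

8


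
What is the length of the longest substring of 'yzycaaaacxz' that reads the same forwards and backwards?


Scanning 'yzycaaaacxz' for palindromic substrings.
Substring at positions 3-8: 'caaaac'.
Check: reverse('caaaac') = 'caaaac' -> palindrome confirmed.
Neighbouring characters ('y' / 'x') break symmetry, so it cannot extend further.
No longer palindromic substring exists; longest length = 6

6


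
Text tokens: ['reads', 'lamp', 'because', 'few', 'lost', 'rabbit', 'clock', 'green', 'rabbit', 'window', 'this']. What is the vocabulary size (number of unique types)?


Listing all tokens and tracking unique types:
  Token 1: 'reads' -> NEW (unique so far: 1)
  Token 2: 'lamp' -> NEW (unique so far: 2)
  Token 3: 'because' -> NEW (unique so far: 3)
  Token 4: 'few' -> NEW (unique so far: 4)
  Token 5: 'lost' -> NEW (unique so far: 5)
  Token 6: 'rabbit' -> NEW (unique so far: 6)
  Token 7: 'clock' -> NEW (unique so far: 7)
  Token 8: 'green' -> NEW (unique so far: 8)
  Token 9: 'rabbit' -> duplicate (unique so far: 8)
  Token 10: 'window' -> NEW (unique so far: 9)
  Token 11: 'this' -> NEW (unique so far: 10)
Unique types: ('because', 'clock', 'few', 'green', 'lamp', 'lost', 'rabbit', 'reads', 'this', 'window')
Vocabulary size: 10

10


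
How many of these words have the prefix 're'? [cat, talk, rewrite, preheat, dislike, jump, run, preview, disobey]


Checking each word for prefix 're':
  'cat' -> no (count: 0)
  'talk' -> no (count: 0)
  'rewrite' -> YES, starts with 're' (count: 1)
  'preheat' -> no (count: 1)
  'dislike' -> no (count: 1)
  'jump' -> no (count: 1)
  'run' -> no (count: 1)
  'preview' -> no (count: 1)
  'disobey' -> no (count: 1)
Total with prefix 're': 1

1


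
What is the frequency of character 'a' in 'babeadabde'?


Scanning 'babeadabde' for 'a':
  Position 1: 'a' -> MATCH (count: 1)
  Position 4: 'a' -> MATCH (count: 2)
  Position 6: 'a' -> MATCH (count: 3)
Total occurrences of 'a': 3

3


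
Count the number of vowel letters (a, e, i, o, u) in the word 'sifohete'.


Scanning each character of 'sifohete':
  Position 1: 's' -> consonant (running count: 0)
  Position 2: 'i' -> vowel (running count: 1)
  Position 3: 'f' -> consonant (running count: 1)
  Position 4: 'o' -> vowel (running count: 2)
  Position 5: 'h' -> consonant (running count: 2)
  Position 6: 'e' -> vowel (running count: 3)
  Position 7: 't' -> consonant (running count: 3)
  Position 8: 'e' -> vowel (running count: 4)
Total vowels: 4

4


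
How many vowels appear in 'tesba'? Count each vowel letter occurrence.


Scanning each character of 'tesba':
  Position 1: 't' -> consonant (running count: 0)
  Position 2: 'e' -> vowel (running count: 1)
  Position 3: 's' -> consonant (running count: 1)
  Position 4: 'b' -> consonant (running count: 1)
  Position 5: 'a' -> vowel (running count: 2)
Total vowels: 2

2


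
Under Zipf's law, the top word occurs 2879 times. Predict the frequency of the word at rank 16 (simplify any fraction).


Zipf's law: freq(rank) = f1 / rank
f1 = 2879, rank = 16
freq = 2879 / 16
GCD(2879, 16) = 1
Simplified: 2879/16

2879/16


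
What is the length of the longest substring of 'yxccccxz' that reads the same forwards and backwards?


Scanning 'yxccccxz' for palindromic substrings.
Substring at positions 1-6: 'xccccx'.
Check: reverse('xccccx') = 'xccccx' -> palindrome confirmed.
Neighbouring characters ('y' / 'z') break symmetry, so it cannot extend further.
No longer palindromic substring exists; longest length = 6

6


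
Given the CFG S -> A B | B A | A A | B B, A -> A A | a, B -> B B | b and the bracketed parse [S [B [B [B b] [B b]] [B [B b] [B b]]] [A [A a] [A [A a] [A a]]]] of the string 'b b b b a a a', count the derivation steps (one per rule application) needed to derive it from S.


Every bracketed nonterminal node [X ...] in the tree is produced by exactly one rule application.
Reading the tree off as a leftmost derivation:
  Step 1: S  =>  B A   (applied S -> B A)
  Step 2: B A  =>  B B A   (applied B -> B B)
  Step 3: B B A  =>  B B B A   (applied B -> B B)
  Step 4: B B B A  =>  b B B A   (applied B -> b)
  Step 5: b B B A  =>  b b B A   (applied B -> b)
  Step 6: b b B A  =>  b b B B A   (applied B -> B B)
  Step 7: b b B B A  =>  b b b B A   (applied B -> b)
  Step 8: b b b B A  =>  b b b b A   (applied B -> b)
  Step 9: b b b b A  =>  b b b b A A   (applied A -> A A)
  Step 10: b b b b A A  =>  b b b b a A   (applied A -> a)
  Step 11: b b b b a A  =>  b b b b a A A   (applied A -> A A)
  Step 12: b b b b a A A  =>  b b b b a a A   (applied A -> a)
  Step 13: b b b b a a A  =>  b b b b a a a   (applied A -> a)
Final yield: b b b b a a a
Total rewrite steps: 13

13


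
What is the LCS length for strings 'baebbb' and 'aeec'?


DP table for LCS of 'baebbb' and 'aeec':
       a  e  e  c
    0  0  0  0  0
  b 0  0  0  0  0
  a 0  1  1  1  1
  e 0  1  2  2  2
  b 0  1  2  2  2
  b 0  1  2  2  2
  b 0  1  2  2  2
LCS: 'ae'
LCS length = 2

2


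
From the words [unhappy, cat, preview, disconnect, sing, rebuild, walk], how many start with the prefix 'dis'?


Checking each word for prefix 'dis':
  'unhappy' -> no (count: 0)
  'cat' -> no (count: 0)
  'preview' -> no (count: 0)
  'disconnect' -> YES, starts with 'dis' (count: 1)
  'sing' -> no (count: 1)
  'rebuild' -> no (count: 1)
  'walk' -> no (count: 1)
Total with prefix 'dis': 1

1


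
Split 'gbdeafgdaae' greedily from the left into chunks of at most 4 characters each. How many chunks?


'gbdeafgdaae' has 11 characters.
Chunking with max size 4:
  Chunk 1: 'gbde' (positions 0-3)
  Chunk 2: 'afgd' (positions 4-7)
  Chunk 3: 'aae' (positions 8-10)
Total chunks: ceil(11 / 4) = 3

3


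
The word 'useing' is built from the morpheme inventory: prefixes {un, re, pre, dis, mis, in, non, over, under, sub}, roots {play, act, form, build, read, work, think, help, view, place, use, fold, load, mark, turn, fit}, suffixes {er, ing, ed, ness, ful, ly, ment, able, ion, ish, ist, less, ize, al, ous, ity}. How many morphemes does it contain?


Segmenting 'useing' against the inventory:
  'use' -> root (morpheme 1)
  'ing' -> suffix (morpheme 2)
Total morphemes: 2

2


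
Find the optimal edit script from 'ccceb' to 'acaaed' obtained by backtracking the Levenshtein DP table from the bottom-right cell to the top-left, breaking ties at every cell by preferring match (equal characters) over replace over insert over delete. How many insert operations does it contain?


Edit distance = 4. Backtracking from cell (5, 6) with preference match > replace > insert > delete,
then listing the resulting alignment 'ccceb' -> 'acaaed' left to right:
  Step 1: insert 'a' [insertion #1]
  Step 2: keep 'c'
  Step 3: replace c->a
  Step 4: replace c->a
  Step 5: keep 'e'
  Step 6: replace b->d
Total insertions: 1

1


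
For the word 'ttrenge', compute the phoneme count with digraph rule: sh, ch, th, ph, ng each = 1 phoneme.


Parsing 'ttrenge' greedily, digraphs first:
  't' -> consonant phoneme (phonemes so far: 1)
  't' -> consonant phoneme (phonemes so far: 2)
  'r' -> consonant phoneme (phonemes so far: 3)
  'e' -> vowel phoneme (phonemes so far: 4)
  'ng' -> digraph (1 consonant phoneme) (phonemes so far: 5)
  'e' -> vowel phoneme (phonemes so far: 6)
Total phonemes: 6

6


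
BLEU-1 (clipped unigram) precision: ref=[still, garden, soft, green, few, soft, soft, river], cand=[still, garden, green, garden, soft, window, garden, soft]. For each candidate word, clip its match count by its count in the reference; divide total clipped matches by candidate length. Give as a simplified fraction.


Reference word counts: {'few': 1, 'garden': 1, 'green': 1, 'river': 1, 'soft': 3, 'still': 1}
Checking each candidate word (with clipping):
  'still' -> in reference (ref count 1, used 1/1) -> match (matches: 1)
  'garden' -> in reference (ref count 1, used 1/1) -> match (matches: 2)
  'green' -> in reference (ref count 1, used 1/1) -> match (matches: 3)
  'garden' -> ref count 1 already used up (1/1) -> clipped, no match (matches: 3)
  'soft' -> in reference (ref count 3, used 1/3) -> match (matches: 4)
  'window' -> not in reference -> no match (matches: 4)
  'garden' -> ref count 1 already used up (1/1) -> clipped, no match (matches: 4)
  'soft' -> in reference (ref count 3, used 2/3) -> match (matches: 5)
Clipped matches: 5, Candidate length: 8
Precision = 5/8

5/8


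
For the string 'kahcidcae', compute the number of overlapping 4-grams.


String 'kahcidcae' has length L = 9.
Number of overlapping n-grams = L - n + 1
Substituting: 9 - 4 + 1 = 6

6


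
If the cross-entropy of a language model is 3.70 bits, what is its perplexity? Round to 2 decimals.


Perplexity formula: PP = 2^H
H = 3.70
PP = 2^3.70
Decompose: 2^3.70 = 2^3 * 2^0.70
2^3 = 8, 2^0.70 ~ 1.6245048
PP ~ 8 * 1.6245048 = 12.9960384
Rounded to 2 decimals: 13.00

13.00


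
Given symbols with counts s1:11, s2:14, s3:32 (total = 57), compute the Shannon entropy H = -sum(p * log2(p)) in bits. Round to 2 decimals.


Computing entropy H = -sum(p_i * log2(p_i)):
  s1: p = 11/57 = 0.1930, -p*log2(p) = 0.4580
  s2: p = 14/57 = 0.2456, -p*log2(p) = 0.4975
  s3: p = 32/57 = 0.5614, -p*log2(p) = 0.4676
H = sum of terms = 1.4231
Rounded to 2 decimals: 1.42

1.42


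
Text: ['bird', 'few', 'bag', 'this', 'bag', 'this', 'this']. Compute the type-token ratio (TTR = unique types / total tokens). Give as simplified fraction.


Tokens: 7
Unique types: ('bag', 'bird', 'few', 'this') = 4
TTR = 4/7
Already in lowest terms.

4/7


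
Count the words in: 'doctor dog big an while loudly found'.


Counting words by splitting on spaces:
  Word 1: 'doctor'
  Word 2: 'dog'
  Word 3: 'big'
  Word 4: 'an'
  Word 5: 'while'
  Word 6: 'loudly'
  Word 7: 'found'
Total words: 7

7


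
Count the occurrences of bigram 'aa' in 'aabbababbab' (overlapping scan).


Scanning 'aabbababbab' for bigram 'aa':
  Position 0: 'aa' -> MATCH
  Position 1: 'ab' -> no
  Position 2: 'bb' -> no
  Position 3: 'ba' -> no
  Position 4: 'ab' -> no
  Position 5: 'ba' -> no
  Position 6: 'ab' -> no
  Position 7: 'bb' -> no
  Position 8: 'ba' -> no
  Position 9: 'ab' -> no
Total matches: 1

1


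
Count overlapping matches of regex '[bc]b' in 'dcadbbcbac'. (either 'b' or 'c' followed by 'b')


Pattern: [bc]b means either 'b' or 'c' followed by 'b'.
Scanning 'dcadbbcbac' position-by-position:
  Pos 0: window 'dc' -> no
  Pos 1: window 'ca' -> no
  Pos 2: window 'ad' -> no
  Pos 3: window 'db' -> no
  Pos 4: window 'bb' -> MATCH
  Pos 5: window 'bc' -> no
  Pos 6: window 'cb' -> MATCH
  Pos 7: window 'ba' -> no
  Pos 8: window 'ac' -> no
  Pos 9: window 'c' -> no
Total matches: 2

2


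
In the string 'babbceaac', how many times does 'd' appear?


Scanning 'babbceaac' for 'd':
  No matches found.
Total occurrences of 'd': 0

0


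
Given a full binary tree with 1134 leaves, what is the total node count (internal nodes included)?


Leaf nodes (terminals): 1134
Internal nodes = n - 1 = 1134 - 1 = 1133
Total = leaves + internal = 1134 + 1133 = 2267

2267


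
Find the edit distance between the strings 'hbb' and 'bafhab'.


Building DP table for s1='hbb' (len 3) and s2='bafhab' (len 6):
       b  a  f  h  a  b
    0  1  2  3  4  5  6
  h 1  1  2  3  3  4  5
  b 2  1  2  3  4  4  4
  b 3  2  2  3  4  5  4
Edit distance = dp[3][6] = 4

4


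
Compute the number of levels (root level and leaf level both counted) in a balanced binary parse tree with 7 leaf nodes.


In a balanced binary tree with n leaves the deepest leaf is ceil(log2(n)) edges below the root,
so counting node levels inclusive of root and leaves gives ceil(log2(n)) + 1 levels.
log2(7) = 2.8074
ceil(2.8074) = 3
levels = 3 + 1 = 4

4


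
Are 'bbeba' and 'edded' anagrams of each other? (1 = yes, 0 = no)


Sort characters of 'bbeba': 'abbbe'
Sort characters of 'edded': 'dddee'
Sorted forms differ -> they are NOT anagrams
Result: 0

0


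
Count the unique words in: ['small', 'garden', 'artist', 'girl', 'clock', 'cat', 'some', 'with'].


Listing all tokens and tracking unique types:
  Token 1: 'small' -> NEW (unique so far: 1)
  Token 2: 'garden' -> NEW (unique so far: 2)
  Token 3: 'artist' -> NEW (unique so far: 3)
  Token 4: 'girl' -> NEW (unique so far: 4)
  Token 5: 'clock' -> NEW (unique so far: 5)
  Token 6: 'cat' -> NEW (unique so far: 6)
  Token 7: 'some' -> NEW (unique so far: 7)
  Token 8: 'with' -> NEW (unique so far: 8)
Unique types: ('artist', 'cat', 'clock', 'garden', 'girl', 'small', 'some', 'with')
Vocabulary size: 8

8


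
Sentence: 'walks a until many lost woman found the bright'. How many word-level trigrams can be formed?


Word trigrams from [9] words:
  Trigram 1: (walks a until)
  Trigram 2: (a until many)
  Trigram 3: (until many lost)
  Trigram 4: (many lost woman)
  Trigram 5: (lost woman found)
  Trigram 6: (woman found the)
  Trigram 7: (found the bright)
Total word trigrams: 9 - 2 = 7

7


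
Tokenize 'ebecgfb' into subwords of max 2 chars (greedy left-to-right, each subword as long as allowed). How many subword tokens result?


'ebecgfb' has 7 characters.
Chunking with max size 2:
  Chunk 1: 'eb' (positions 0-1)
  Chunk 2: 'ec' (positions 2-3)
  Chunk 3: 'gf' (positions 4-5)
  Chunk 4: 'b' (positions 6-6)
Total chunks: ceil(7 / 2) = 4

4


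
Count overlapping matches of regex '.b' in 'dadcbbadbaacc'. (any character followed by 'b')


Pattern: .b means any character followed by 'b'.
Scanning 'dadcbbadbaacc' position-by-position:
  Pos 0: window 'da' -> no
  Pos 1: window 'ad' -> no
  Pos 2: window 'dc' -> no
  Pos 3: window 'cb' -> MATCH
  Pos 4: window 'bb' -> MATCH
  Pos 5: window 'ba' -> no
  Pos 6: window 'ad' -> no
  Pos 7: window 'db' -> MATCH
  Pos 8: window 'ba' -> no
  Pos 9: window 'aa' -> no
  Pos 10: window 'ac' -> no
  Pos 11: window 'cc' -> no
  Pos 12: window 'c' -> no
Total matches: 3

3


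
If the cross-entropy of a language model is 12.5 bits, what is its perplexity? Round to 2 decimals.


Perplexity formula: PP = 2^H
H = 12.5
PP = 2^12.5
Decompose: 2^12.5 = 2^12 * 2^0.5 = 2^12 * sqrt(2)
2^12 = 4096, sqrt(2) ~ 1.4142136
PP ~ 4096 * 1.4142136 = 5792.6189056
Rounded to 2 decimals: 5792.62

5792.62


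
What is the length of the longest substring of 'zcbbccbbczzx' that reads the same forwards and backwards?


Scanning 'zcbbccbbczzx' for palindromic substrings.
Substring at positions 0-9: 'zcbbccbbcz'.
Check: reverse('zcbbccbbcz') = 'zcbbccbbcz' -> palindrome confirmed.
Neighbouring characters ('-' / 'z') break symmetry, so it cannot extend further.
No longer palindromic substring exists; longest length = 10

10


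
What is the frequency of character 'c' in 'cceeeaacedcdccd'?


Scanning 'cceeeaacedcdccd' for 'c':
  Position 0: 'c' -> MATCH (count: 1)
  Position 1: 'c' -> MATCH (count: 2)
  Position 7: 'c' -> MATCH (count: 3)
  Position 10: 'c' -> MATCH (count: 4)
  Position 12: 'c' -> MATCH (count: 5)
  Position 13: 'c' -> MATCH (count: 6)
Total occurrences of 'c': 6

6


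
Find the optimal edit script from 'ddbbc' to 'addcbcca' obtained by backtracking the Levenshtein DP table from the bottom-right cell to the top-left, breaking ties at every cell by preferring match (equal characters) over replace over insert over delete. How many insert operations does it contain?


Edit distance = 4. Backtracking from cell (5, 8) with preference match > replace > insert > delete,
then listing the resulting alignment 'ddbbc' -> 'addcbcca' left to right:
  Step 1: insert 'a' [insertion #1]
  Step 2: keep 'd'
  Step 3: keep 'd'
  Step 4: insert 'c' [insertion #2]
  Step 5: keep 'b'
  Step 6: replace b->c
  Step 7: keep 'c'
  Step 8: insert 'a' [insertion #3]
Total insertions: 3

3


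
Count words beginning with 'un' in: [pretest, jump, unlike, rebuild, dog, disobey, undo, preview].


Checking each word for prefix 'un':
  'pretest' -> no (count: 0)
  'jump' -> no (count: 0)
  'unlike' -> YES, starts with 'un' (count: 1)
  'rebuild' -> no (count: 1)
  'dog' -> no (count: 1)
  'disobey' -> no (count: 1)
  'undo' -> YES, starts with 'un' (count: 2)
  'preview' -> no (count: 2)
Total with prefix 'un': 2

2


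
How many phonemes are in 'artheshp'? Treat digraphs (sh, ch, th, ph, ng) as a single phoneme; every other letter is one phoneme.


Parsing 'artheshp' greedily, digraphs first:
  'a' -> vowel phoneme (phonemes so far: 1)
  'r' -> consonant phoneme (phonemes so far: 2)
  'th' -> digraph (1 consonant phoneme) (phonemes so far: 3)
  'e' -> vowel phoneme (phonemes so far: 4)
  'sh' -> digraph (1 consonant phoneme) (phonemes so far: 5)
  'p' -> consonant phoneme (phonemes so far: 6)
Total phonemes: 6

6


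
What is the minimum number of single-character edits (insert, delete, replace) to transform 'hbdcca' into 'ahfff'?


Building DP table for s1='hbdcca' (len 6) and s2='ahfff' (len 5):
       a  h  f  f  f
    0  1  2  3  4  5
  h 1  1  1  2  3  4
  b 2  2  2  2  3  4
  d 3  3  3  3  3  4
  c 4  4  4  4  4  4
  c 5  5  5  5  5  5
  a 6  5  6  6  6  6
Edit distance = dp[6][5] = 6

6


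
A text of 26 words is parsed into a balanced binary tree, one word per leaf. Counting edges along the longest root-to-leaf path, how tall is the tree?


In a balanced binary tree with n leaves the deepest leaf is ceil(log2(n)) edges below the root.
log2(26) = 4.7004
ceil(4.7004) = 5
height (edges) = 5

5


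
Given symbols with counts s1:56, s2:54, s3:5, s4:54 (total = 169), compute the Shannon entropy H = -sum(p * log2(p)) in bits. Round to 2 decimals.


Computing entropy H = -sum(p_i * log2(p_i)):
  s1: p = 56/169 = 0.3314, -p*log2(p) = 0.5280
  s2: p = 54/169 = 0.3195, -p*log2(p) = 0.5259
  s3: p = 5/169 = 0.0296, -p*log2(p) = 0.1503
  s4: p = 54/169 = 0.3195, -p*log2(p) = 0.5259
H = sum of terms = 1.7301
Rounded to 2 decimals: 1.73

1.73


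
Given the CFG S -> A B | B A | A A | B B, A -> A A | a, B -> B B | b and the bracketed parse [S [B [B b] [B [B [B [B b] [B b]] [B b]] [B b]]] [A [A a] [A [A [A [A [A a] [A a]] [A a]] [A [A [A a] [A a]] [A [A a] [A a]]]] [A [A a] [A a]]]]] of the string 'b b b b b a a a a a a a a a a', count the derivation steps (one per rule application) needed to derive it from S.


Every bracketed nonterminal node [X ...] in the tree is produced by exactly one rule application.
Reading the tree off as a leftmost derivation:
  Step 1: S  =>  B A   (applied S -> B A)
  Step 2: B A  =>  B B A   (applied B -> B B)
  Step 3: B B A  =>  b B A   (applied B -> b)
  Step 4: b B A  =>  b B B A   (applied B -> B B)
  Step 5: b B B A  =>  b B B B A   (applied B -> B B)
  Step 6: b B B B A  =>  b B B B B A   (applied B -> B B)
  Step 7: b B B B B A  =>  b b B B B A   (applied B -> b)
  Step 8: b b B B B A  =>  b b b B B A   (applied B -> b)
  Step 9: b b b B B A  =>  b b b b B A   (applied B -> b)
  Step 10: b b b b B A  =>  b b b b b A   (applied B -> b)
  Step 11: b b b b b A  =>  b b b b b A A   (applied A -> A A)
  Step 12: b b b b b A A  =>  b b b b b a A   (applied A -> a)
  Step 13: b b b b b a A  =>  b b b b b a A A   (applied A -> A A)
  Step 14: b b b b b a A A  =>  b b b b b a A A A   (applied A -> A A)
  Step 15: b b b b b a A A A  =>  b b b b b a A A A A   (applied A -> A A)
  Step 16: b b b b b a A A A A  =>  b b b b b a A A A A A   (applied A -> A A)
  Step 17: b b b b b a A A A A A  =>  b b b b b a a A A A A   (applied A -> a)
  Step 18: b b b b b a a A A A A  =>  b b b b b a a a A A A   (applied A -> a)
  Step 19: b b b b b a a a A A A  =>  b b b b b a a a a A A   (applied A -> a)
  Step 20: b b b b b a a a a A A  =>  b b b b b a a a a A A A   (applied A -> A A)
  Step 21: b b b b b a a a a A A A  =>  b b b b b a a a a A A A A   (applied A -> A A)
  Step 22: b b b b b a a a a A A A A  =>  b b b b b a a a a a A A A   (applied A -> a)
  Step 23: b b b b b a a a a a A A A  =>  b b b b b a a a a a a A A   (applied A -> a)
  Step 24: b b b b b a a a a a a A A  =>  b b b b b a a a a a a A A A   (applied A -> A A)
  Step 25: b b b b b a a a a a a A A A  =>  b b b b b a a a a a a a A A   (applied A -> a)
  Step 26: b b b b b a a a a a a a A A  =>  b b b b b a a a a a a a a A   (applied A -> a)
  Step 27: b b b b b a a a a a a a a A  =>  b b b b b a a a a a a a a A A   (applied A -> A A)
  Step 28: b b b b b a a a a a a a a A A  =>  b b b b b a a a a a a a a a A   (applied A -> a)
  Step 29: b b b b b a a a a a a a a a A  =>  b b b b b a a a a a a a a a a   (applied A -> a)
Final yield: b b b b b a a a a a a a a a a
Total rewrite steps: 29

29
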